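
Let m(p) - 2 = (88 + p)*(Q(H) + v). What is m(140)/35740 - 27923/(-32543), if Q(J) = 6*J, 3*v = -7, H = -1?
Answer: 66871529/83077630 ≈ 0.80493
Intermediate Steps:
v = -7/3 (v = (1/3)*(-7) = -7/3 ≈ -2.3333)
m(p) = -2194/3 - 25*p/3 (m(p) = 2 + (88 + p)*(6*(-1) - 7/3) = 2 + (88 + p)*(-6 - 7/3) = 2 + (88 + p)*(-25/3) = 2 + (-2200/3 - 25*p/3) = -2194/3 - 25*p/3)
m(140)/35740 - 27923/(-32543) = (-2194/3 - 25/3*140)/35740 - 27923/(-32543) = (-2194/3 - 3500/3)*(1/35740) - 27923*(-1/32543) = -1898*1/35740 + 3989/4649 = -949/17870 + 3989/4649 = 66871529/83077630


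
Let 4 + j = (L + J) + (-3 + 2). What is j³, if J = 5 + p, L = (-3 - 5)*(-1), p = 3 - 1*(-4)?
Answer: 3375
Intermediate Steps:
p = 7 (p = 3 + 4 = 7)
L = 8 (L = -8*(-1) = 8)
J = 12 (J = 5 + 7 = 12)
j = 15 (j = -4 + ((8 + 12) + (-3 + 2)) = -4 + (20 - 1) = -4 + 19 = 15)
j³ = 15³ = 3375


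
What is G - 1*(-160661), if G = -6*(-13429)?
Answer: 241235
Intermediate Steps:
G = 80574
G - 1*(-160661) = 80574 - 1*(-160661) = 80574 + 160661 = 241235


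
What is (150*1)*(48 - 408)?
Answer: -54000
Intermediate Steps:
(150*1)*(48 - 408) = 150*(-360) = -54000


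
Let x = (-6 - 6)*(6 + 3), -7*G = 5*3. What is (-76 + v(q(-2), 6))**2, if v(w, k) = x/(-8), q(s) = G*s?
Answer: 15625/4 ≈ 3906.3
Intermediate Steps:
G = -15/7 (G = -5*3/7 = -1/7*15 = -15/7 ≈ -2.1429)
x = -108 (x = -12*9 = -108)
q(s) = -15*s/7
v(w, k) = 27/2 (v(w, k) = -108/(-8) = -108*(-1/8) = 27/2)
(-76 + v(q(-2), 6))**2 = (-76 + 27/2)**2 = (-125/2)**2 = 15625/4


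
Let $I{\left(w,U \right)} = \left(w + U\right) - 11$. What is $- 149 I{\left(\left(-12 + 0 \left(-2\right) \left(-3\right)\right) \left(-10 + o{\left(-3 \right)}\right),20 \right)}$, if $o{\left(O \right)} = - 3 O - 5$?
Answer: $-12069$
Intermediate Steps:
$o{\left(O \right)} = -5 - 3 O$
$I{\left(w,U \right)} = -11 + U + w$ ($I{\left(w,U \right)} = \left(U + w\right) - 11 = -11 + U + w$)
$- 149 I{\left(\left(-12 + 0 \left(-2\right) \left(-3\right)\right) \left(-10 + o{\left(-3 \right)}\right),20 \right)} = - 149 \left(-11 + 20 + \left(-12 + 0 \left(-2\right) \left(-3\right)\right) \left(-10 - -4\right)\right) = - 149 \left(-11 + 20 + \left(-12 + 0 \left(-3\right)\right) \left(-10 + \left(-5 + 9\right)\right)\right) = - 149 \left(-11 + 20 + \left(-12 + 0\right) \left(-10 + 4\right)\right) = - 149 \left(-11 + 20 - -72\right) = - 149 \left(-11 + 20 + 72\right) = \left(-149\right) 81 = -12069$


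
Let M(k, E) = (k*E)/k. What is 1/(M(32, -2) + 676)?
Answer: 1/674 ≈ 0.0014837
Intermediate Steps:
M(k, E) = E (M(k, E) = (E*k)/k = E)
1/(M(32, -2) + 676) = 1/(-2 + 676) = 1/674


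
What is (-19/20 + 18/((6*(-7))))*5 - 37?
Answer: -1229/28 ≈ -43.893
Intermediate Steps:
(-19/20 + 18/((6*(-7))))*5 - 37 = (-19*1/20 + 18/(-42))*5 - 37 = (-19/20 + 18*(-1/42))*5 - 37 = (-19/20 - 3/7)*5 - 37 = -193/140*5 - 37 = -193/28 - 37 = -1229/28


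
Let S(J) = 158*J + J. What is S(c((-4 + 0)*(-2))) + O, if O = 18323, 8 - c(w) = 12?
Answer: 17687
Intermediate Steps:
c(w) = -4 (c(w) = 8 - 1*12 = 8 - 12 = -4)
S(J) = 159*J
S(c((-4 + 0)*(-2))) + O = 159*(-4) + 18323 = -636 + 18323 = 17687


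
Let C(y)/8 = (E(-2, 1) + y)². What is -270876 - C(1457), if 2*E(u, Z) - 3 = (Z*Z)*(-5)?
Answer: -17230364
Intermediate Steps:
E(u, Z) = 3/2 - 5*Z²/2 (E(u, Z) = 3/2 + ((Z*Z)*(-5))/2 = 3/2 + (Z²*(-5))/2 = 3/2 + (-5*Z²)/2 = 3/2 - 5*Z²/2)
C(y) = 8*(-1 + y)² (C(y) = 8*((3/2 - 5/2*1²) + y)² = 8*((3/2 - 5/2*1) + y)² = 8*((3/2 - 5/2) + y)² = 8*(-1 + y)²)
-270876 - C(1457) = -270876 - 8*(-1 + 1457)² = -270876 - 8*1456² = -270876 - 8*2119936 = -270876 - 1*16959488 = -270876 - 16959488 = -17230364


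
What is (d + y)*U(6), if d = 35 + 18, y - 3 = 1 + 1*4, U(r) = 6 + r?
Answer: 732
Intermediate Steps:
y = 8 (y = 3 + (1 + 1*4) = 3 + (1 + 4) = 3 + 5 = 8)
d = 53
(d + y)*U(6) = (53 + 8)*(6 + 6) = 61*12 = 732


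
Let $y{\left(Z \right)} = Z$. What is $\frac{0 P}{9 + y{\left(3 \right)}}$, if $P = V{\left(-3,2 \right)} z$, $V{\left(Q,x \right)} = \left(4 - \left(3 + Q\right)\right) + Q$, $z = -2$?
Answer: $0$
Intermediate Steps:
$V{\left(Q,x \right)} = 1$ ($V{\left(Q,x \right)} = \left(1 - Q\right) + Q = 1$)
$P = -2$ ($P = 1 \left(-2\right) = -2$)
$\frac{0 P}{9 + y{\left(3 \right)}} = \frac{0 \left(-2\right)}{9 + 3} = \frac{0}{12} = 0 \cdot \frac{1}{12} = 0$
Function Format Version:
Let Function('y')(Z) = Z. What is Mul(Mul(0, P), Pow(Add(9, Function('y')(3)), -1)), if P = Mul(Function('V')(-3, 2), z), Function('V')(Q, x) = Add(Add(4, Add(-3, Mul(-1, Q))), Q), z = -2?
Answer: 0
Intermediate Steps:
Function('V')(Q, x) = 1 (Function('V')(Q, x) = Add(Add(1, Mul(-1, Q)), Q) = 1)
P = -2 (P = Mul(1, -2) = -2)
Mul(Mul(0, P), Pow(Add(9, Function('y')(3)), -1)) = Mul(Mul(0, -2), Pow(Add(9, 3), -1)) = Mul(0, Pow(12, -1)) = Mul(0, Rational(1, 12)) = 0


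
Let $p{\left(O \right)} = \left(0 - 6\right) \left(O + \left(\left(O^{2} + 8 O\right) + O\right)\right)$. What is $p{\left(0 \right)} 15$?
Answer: $0$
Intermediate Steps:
$p{\left(O \right)} = - 60 O - 6 O^{2}$ ($p{\left(O \right)} = \left(0 - 6\right) \left(O + \left(O^{2} + 9 O\right)\right) = - 6 \left(O^{2} + 10 O\right) = - 60 O - 6 O^{2}$)
$p{\left(0 \right)} 15 = \left(-6\right) 0 \left(10 + 0\right) 15 = \left(-6\right) 0 \cdot 10 \cdot 15 = 0 \cdot 15 = 0$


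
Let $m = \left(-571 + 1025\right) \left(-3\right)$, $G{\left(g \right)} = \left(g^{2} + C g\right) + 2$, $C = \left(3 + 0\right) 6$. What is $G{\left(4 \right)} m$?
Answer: $-122580$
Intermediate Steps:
$C = 18$ ($C = 3 \cdot 6 = 18$)
$G{\left(g \right)} = 2 + g^{2} + 18 g$ ($G{\left(g \right)} = \left(g^{2} + 18 g\right) + 2 = 2 + g^{2} + 18 g$)
$m = -1362$ ($m = 454 \left(-3\right) = -1362$)
$G{\left(4 \right)} m = \left(2 + 4^{2} + 18 \cdot 4\right) \left(-1362\right) = \left(2 + 16 + 72\right) \left(-1362\right) = 90 \left(-1362\right) = -122580$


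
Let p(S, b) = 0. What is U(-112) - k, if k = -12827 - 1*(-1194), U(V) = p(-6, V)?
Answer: 11633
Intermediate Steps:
U(V) = 0
k = -11633 (k = -12827 + 1194 = -11633)
U(-112) - k = 0 - 1*(-11633) = 0 + 11633 = 11633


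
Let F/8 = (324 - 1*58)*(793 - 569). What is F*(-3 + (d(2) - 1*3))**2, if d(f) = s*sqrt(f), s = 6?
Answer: 51480576 - 34320384*sqrt(2) ≈ 2.9442e+6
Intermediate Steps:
d(f) = 6*sqrt(f)
F = 476672 (F = 8*((324 - 1*58)*(793 - 569)) = 8*((324 - 58)*224) = 8*(266*224) = 8*59584 = 476672)
F*(-3 + (d(2) - 1*3))**2 = 476672*(-3 + (6*sqrt(2) - 1*3))**2 = 476672*(-3 + (6*sqrt(2) - 3))**2 = 476672*(-3 + (-3 + 6*sqrt(2)))**2 = 476672*(-6 + 6*sqrt(2))**2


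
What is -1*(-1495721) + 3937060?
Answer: 5432781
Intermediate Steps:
-1*(-1495721) + 3937060 = 1495721 + 3937060 = 5432781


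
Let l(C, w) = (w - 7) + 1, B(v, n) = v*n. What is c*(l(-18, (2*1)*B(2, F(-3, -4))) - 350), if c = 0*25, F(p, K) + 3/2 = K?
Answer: 0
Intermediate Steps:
F(p, K) = -3/2 + K
B(v, n) = n*v
l(C, w) = -6 + w (l(C, w) = (-7 + w) + 1 = -6 + w)
c = 0
c*(l(-18, (2*1)*B(2, F(-3, -4))) - 350) = 0*((-6 + (2*1)*((-3/2 - 4)*2)) - 350) = 0*((-6 + 2*(-11/2*2)) - 350) = 0*((-6 + 2*(-11)) - 350) = 0*((-6 - 22) - 350) = 0*(-28 - 350) = 0*(-378) = 0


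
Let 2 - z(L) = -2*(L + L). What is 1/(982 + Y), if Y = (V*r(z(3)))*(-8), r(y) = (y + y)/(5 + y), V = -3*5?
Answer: 19/22018 ≈ 0.00086293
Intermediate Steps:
z(L) = 2 + 4*L (z(L) = 2 - (-2)*(L + L) = 2 - (-2)*2*L = 2 - (-4)*L = 2 + 4*L)
V = -15
r(y) = 2*y/(5 + y) (r(y) = (2*y)/(5 + y) = 2*y/(5 + y))
Y = 3360/19 (Y = -30*(2 + 4*3)/(5 + (2 + 4*3))*(-8) = -30*(2 + 12)/(5 + (2 + 12))*(-8) = -30*14/(5 + 14)*(-8) = -30*14/19*(-8) = -15*28/19*(-8) = -420/19*(-8) = 3360/19 ≈ 176.84)
1/(982 + Y) = 1/(982 + 3360/19) = 1/(22018/19) = 19/22018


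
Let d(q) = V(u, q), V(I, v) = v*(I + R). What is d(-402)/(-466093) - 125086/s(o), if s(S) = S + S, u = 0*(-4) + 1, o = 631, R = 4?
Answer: -29149586189/294104683 ≈ -99.113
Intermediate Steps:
u = 1 (u = 0 + 1 = 1)
V(I, v) = v*(4 + I) (V(I, v) = v*(I + 4) = v*(4 + I))
d(q) = 5*q (d(q) = q*(4 + 1) = q*5 = 5*q)
s(S) = 2*S
d(-402)/(-466093) - 125086/s(o) = (5*(-402))/(-466093) - 125086/(2*631) = -2010*(-1/466093) - 125086/1262 = 2010/466093 - 125086*1/1262 = 2010/466093 - 62543/631 = -29149586189/294104683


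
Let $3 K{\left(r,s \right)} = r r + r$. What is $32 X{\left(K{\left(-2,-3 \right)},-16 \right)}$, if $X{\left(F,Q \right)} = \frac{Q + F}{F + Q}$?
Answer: $32$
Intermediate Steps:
$K{\left(r,s \right)} = \frac{r}{3} + \frac{r^{2}}{3}$ ($K{\left(r,s \right)} = \frac{r r + r}{3} = \frac{r^{2} + r}{3} = \frac{r + r^{2}}{3} = \frac{r}{3} + \frac{r^{2}}{3}$)
$X{\left(F,Q \right)} = 1$ ($X{\left(F,Q \right)} = \frac{F + Q}{F + Q} = 1$)
$32 X{\left(K{\left(-2,-3 \right)},-16 \right)} = 32 \cdot 1 = 32$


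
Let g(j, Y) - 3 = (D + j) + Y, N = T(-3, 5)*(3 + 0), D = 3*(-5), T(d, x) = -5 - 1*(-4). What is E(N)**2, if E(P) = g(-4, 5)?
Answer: 121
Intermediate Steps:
T(d, x) = -1 (T(d, x) = -5 + 4 = -1)
D = -15
N = -3 (N = -(3 + 0) = -1*3 = -3)
g(j, Y) = -12 + Y + j (g(j, Y) = 3 + ((-15 + j) + Y) = 3 + (-15 + Y + j) = -12 + Y + j)
E(P) = -11 (E(P) = -12 + 5 - 4 = -11)
E(N)**2 = (-11)**2 = 121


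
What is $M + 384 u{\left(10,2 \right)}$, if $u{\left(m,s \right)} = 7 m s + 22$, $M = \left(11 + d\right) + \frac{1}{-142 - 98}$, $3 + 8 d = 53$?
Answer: $\frac{14934059}{240} \approx 62225.0$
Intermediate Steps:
$d = \frac{25}{4}$ ($d = - \frac{3}{8} + \frac{1}{8} \cdot 53 = - \frac{3}{8} + \frac{53}{8} = \frac{25}{4} \approx 6.25$)
$M = \frac{4139}{240}$ ($M = \left(11 + \frac{25}{4}\right) + \frac{1}{-142 - 98} = \frac{69}{4} + \frac{1}{-240} = \frac{69}{4} - \frac{1}{240} = \frac{4139}{240} \approx 17.246$)
$u{\left(m,s \right)} = 22 + 7 m s$ ($u{\left(m,s \right)} = 7 m s + 22 = 22 + 7 m s$)
$M + 384 u{\left(10,2 \right)} = \frac{4139}{240} + 384 \left(22 + 7 \cdot 10 \cdot 2\right) = \frac{4139}{240} + 384 \left(22 + 140\right) = \frac{4139}{240} + 384 \cdot 162 = \frac{4139}{240} + 62208 = \frac{14934059}{240}$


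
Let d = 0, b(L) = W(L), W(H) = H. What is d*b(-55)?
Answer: 0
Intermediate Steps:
b(L) = L
d*b(-55) = 0*(-55) = 0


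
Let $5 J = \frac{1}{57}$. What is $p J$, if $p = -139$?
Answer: $- \frac{139}{285} \approx -0.48772$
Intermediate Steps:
$J = \frac{1}{285}$ ($J = \frac{1}{5 \cdot 57} = \frac{1}{5} \cdot \frac{1}{57} = \frac{1}{285} \approx 0.0035088$)
$p J = \left(-139\right) \frac{1}{285} = - \frac{139}{285}$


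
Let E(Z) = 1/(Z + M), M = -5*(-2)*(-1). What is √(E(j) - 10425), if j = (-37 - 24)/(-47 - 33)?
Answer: I*√5693370545/739 ≈ 102.1*I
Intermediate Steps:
M = -10 (M = 10*(-1) = -10)
j = 61/80 (j = -61/(-80) = -61*(-1/80) = 61/80 ≈ 0.76250)
E(Z) = 1/(-10 + Z) (E(Z) = 1/(Z - 10) = 1/(-10 + Z))
√(E(j) - 10425) = √(1/(-10 + 61/80) - 10425) = √(1/(-739/80) - 10425) = √(-80/739 - 10425) = √(-7704155/739) = I*√5693370545/739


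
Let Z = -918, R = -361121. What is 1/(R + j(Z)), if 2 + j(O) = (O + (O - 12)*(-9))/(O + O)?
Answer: -17/6139160 ≈ -2.7691e-6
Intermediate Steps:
j(O) = -2 + (108 - 8*O)/(2*O) (j(O) = -2 + (O + (O - 12)*(-9))/(O + O) = -2 + (O + (-12 + O)*(-9))/((2*O)) = -2 + (O + (108 - 9*O))*(1/(2*O)) = -2 + (108 - 8*O)*(1/(2*O)) = -2 + (108 - 8*O)/(2*O))
1/(R + j(Z)) = 1/(-361121 + (-6 + 54/(-918))) = 1/(-361121 + (-6 + 54*(-1/918))) = 1/(-361121 + (-6 - 1/17)) = 1/(-361121 - 103/17) = 1/(-6139160/17) = -17/6139160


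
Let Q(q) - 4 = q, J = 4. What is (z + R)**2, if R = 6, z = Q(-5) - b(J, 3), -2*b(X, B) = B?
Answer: 169/4 ≈ 42.250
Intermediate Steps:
Q(q) = 4 + q
b(X, B) = -B/2
z = 1/2 (z = (4 - 5) - (-1)*3/2 = -1 - 1*(-3/2) = -1 + 3/2 = 1/2 ≈ 0.50000)
(z + R)**2 = (1/2 + 6)**2 = (13/2)**2 = 169/4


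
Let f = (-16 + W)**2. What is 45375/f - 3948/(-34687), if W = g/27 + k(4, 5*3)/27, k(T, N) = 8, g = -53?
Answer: 14176393557/97435783 ≈ 145.49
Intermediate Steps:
W = -5/3 (W = -53/27 + 8/27 = -5/3 ≈ -1.6667)
f = 2809/9 (f = (-16 - 5/3)**2 = (-53/3)**2 = 2809/9 ≈ 312.11)
45375/f - 3948/(-34687) = 45375/(2809/9) - 3948/(-34687) = 45375*(9/2809) - 3948*(-1/34687) = 408375/2809 + 3948/34687 = 14176393557/97435783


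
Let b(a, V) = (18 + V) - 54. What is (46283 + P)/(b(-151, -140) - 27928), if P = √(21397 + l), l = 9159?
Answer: -46283/28104 - √7639/14052 ≈ -1.6531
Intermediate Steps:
b(a, V) = -36 + V
P = 2*√7639 (P = √(21397 + 9159) = √30556 = 2*√7639 ≈ 174.80)
(46283 + P)/(b(-151, -140) - 27928) = (46283 + 2*√7639)/((-36 - 140) - 27928) = (46283 + 2*√7639)/(-176 - 27928) = (46283 + 2*√7639)/(-28104) = (46283 + 2*√7639)*(-1/28104) = -46283/28104 - √7639/14052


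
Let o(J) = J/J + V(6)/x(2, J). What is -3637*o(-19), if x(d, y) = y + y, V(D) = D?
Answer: -58192/19 ≈ -3062.7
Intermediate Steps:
x(d, y) = 2*y
o(J) = 1 + 3/J (o(J) = J/J + 6/((2*J)) = 1 + 6*(1/(2*J)) = 1 + 3/J)
-3637*o(-19) = -3637*(3 - 19)/(-19) = -(-3637)*(-16)/19 = -3637*16/19 = -58192/19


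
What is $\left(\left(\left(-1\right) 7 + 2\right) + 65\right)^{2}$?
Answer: $3600$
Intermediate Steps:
$\left(\left(\left(-1\right) 7 + 2\right) + 65\right)^{2} = \left(\left(-7 + 2\right) + 65\right)^{2} = \left(-5 + 65\right)^{2} = 60^{2} = 3600$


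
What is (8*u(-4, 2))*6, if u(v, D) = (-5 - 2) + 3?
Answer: -192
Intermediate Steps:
u(v, D) = -4 (u(v, D) = -7 + 3 = -4)
(8*u(-4, 2))*6 = (8*(-4))*6 = -32*6 = -192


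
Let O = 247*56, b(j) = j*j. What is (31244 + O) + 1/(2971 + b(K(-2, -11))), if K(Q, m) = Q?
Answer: 134101101/2975 ≈ 45076.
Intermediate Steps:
b(j) = j**2
O = 13832
(31244 + O) + 1/(2971 + b(K(-2, -11))) = (31244 + 13832) + 1/(2971 + (-2)**2) = 45076 + 1/(2971 + 4) = 45076 + 1/2975 = 134101101/2975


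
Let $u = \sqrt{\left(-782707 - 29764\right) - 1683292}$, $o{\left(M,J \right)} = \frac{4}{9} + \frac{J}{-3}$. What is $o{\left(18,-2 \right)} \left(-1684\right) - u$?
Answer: $- \frac{16840}{9} - 3 i \sqrt{277307} \approx -1871.1 - 1579.8 i$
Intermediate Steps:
$o{\left(M,J \right)} = \frac{4}{9} - \frac{J}{3}$ ($o{\left(M,J \right)} = 4 \cdot \frac{1}{9} + J \left(- \frac{1}{3}\right) = \frac{4}{9} - \frac{J}{3}$)
$u = 3 i \sqrt{277307}$ ($u = \sqrt{\left(-782707 - 29764\right) - 1683292} = \sqrt{-812471 - 1683292} = \sqrt{-2495763} = 3 i \sqrt{277307} \approx 1579.8 i$)
$o{\left(18,-2 \right)} \left(-1684\right) - u = \left(\frac{4}{9} - - \frac{2}{3}\right) \left(-1684\right) - 3 i \sqrt{277307} = \left(\frac{4}{9} + \frac{2}{3}\right) \left(-1684\right) - 3 i \sqrt{277307} = \frac{10}{9} \left(-1684\right) - 3 i \sqrt{277307} = - \frac{16840}{9} - 3 i \sqrt{277307}$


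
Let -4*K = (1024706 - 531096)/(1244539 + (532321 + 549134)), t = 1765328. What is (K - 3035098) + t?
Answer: -5906955049565/4651988 ≈ -1.2698e+6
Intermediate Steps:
K = -246805/4651988 (K = -(1024706 - 531096)/(4*(1244539 + (532321 + 549134))) = -246805/(2*(1244539 + 1081455)) = -246805/(2*2325994) = -1/4*246805/1162997 = -246805/4651988 ≈ -0.053054)
(K - 3035098) + t = (-246805/4651988 - 3035098) + 1765328 = -14119239721629/4651988 + 1765328 = -5906955049565/4651988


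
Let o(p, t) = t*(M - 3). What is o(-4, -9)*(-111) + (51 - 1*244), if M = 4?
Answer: 806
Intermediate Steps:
o(p, t) = t (o(p, t) = t*(4 - 3) = t*1 = t)
o(-4, -9)*(-111) + (51 - 1*244) = -9*(-111) + (51 - 1*244) = 999 + (51 - 244) = 999 - 193 = 806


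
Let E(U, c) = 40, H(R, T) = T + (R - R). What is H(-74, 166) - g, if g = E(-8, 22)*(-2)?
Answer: 246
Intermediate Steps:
H(R, T) = T (H(R, T) = T + 0 = T)
g = -80 (g = 40*(-2) = -80)
H(-74, 166) - g = 166 - 1*(-80) = 166 + 80 = 246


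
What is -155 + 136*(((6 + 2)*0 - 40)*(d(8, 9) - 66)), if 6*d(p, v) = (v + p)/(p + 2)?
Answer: 1072031/3 ≈ 3.5734e+5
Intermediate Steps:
d(p, v) = (p + v)/(6*(2 + p)) (d(p, v) = ((v + p)/(p + 2))/6 = ((p + v)/(2 + p))/6 = (p + v)/(6*(2 + p)))
-155 + 136*(((6 + 2)*0 - 40)*(d(8, 9) - 66)) = -155 + 136*(((6 + 2)*0 - 40)*((8 + 9)/(6*(2 + 8)) - 66)) = -155 + 136*((8*0 - 40)*((⅙)*17/10 - 66)) = -155 + 136*((0 - 40)*((⅙)*(⅒)*17 - 66)) = -155 + 136*(-40*(17/60 - 66)) = -155 + 136*(-40*(-3943/60)) = -155 + 136*(7886/3) = -155 + 1072496/3 = 1072031/3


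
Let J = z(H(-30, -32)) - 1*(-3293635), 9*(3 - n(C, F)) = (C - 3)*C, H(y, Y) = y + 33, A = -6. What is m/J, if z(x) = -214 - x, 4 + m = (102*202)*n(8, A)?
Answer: -44648/4940127 ≈ -0.0090378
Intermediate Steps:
H(y, Y) = 33 + y
n(C, F) = 3 - C*(-3 + C)/9 (n(C, F) = 3 - (C - 3)*C/9 = 3 - (-3 + C)*C/9 = 3 - C*(-3 + C)/9)
m = -89296/3 (m = -4 + (102*202)*(3 - ⅑*8² + (⅓)*8) = -4 + 20604*(3 - ⅑*64 + 8/3) = -4 + 20604*(3 - 64/9 + 8/3) = -4 + 20604*(-13/9) = -4 - 89284/3 = -89296/3 ≈ -29765.)
J = 3293418 (J = (-214 - (33 - 30)) - 1*(-3293635) = (-214 - 1*3) + 3293635 = (-214 - 3) + 3293635 = -217 + 3293635 = 3293418)
m/J = -89296/3/3293418 = -89296/3*1/3293418 = -44648/4940127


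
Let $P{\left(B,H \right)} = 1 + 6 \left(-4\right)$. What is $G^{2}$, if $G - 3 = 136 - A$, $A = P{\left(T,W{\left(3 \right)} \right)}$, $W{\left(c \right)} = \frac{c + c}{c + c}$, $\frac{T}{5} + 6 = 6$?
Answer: $26244$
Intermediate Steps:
$T = 0$ ($T = -30 + 5 \cdot 6 = -30 + 30 = 0$)
$W{\left(c \right)} = 1$ ($W{\left(c \right)} = \frac{2 c}{2 c} = 2 c \frac{1}{2 c} = 1$)
$P{\left(B,H \right)} = -23$ ($P{\left(B,H \right)} = 1 - 24 = -23$)
$A = -23$
$G = 162$ ($G = 3 + \left(136 - -23\right) = 3 + \left(136 + 23\right) = 3 + 159 = 162$)
$G^{2} = 162^{2} = 26244$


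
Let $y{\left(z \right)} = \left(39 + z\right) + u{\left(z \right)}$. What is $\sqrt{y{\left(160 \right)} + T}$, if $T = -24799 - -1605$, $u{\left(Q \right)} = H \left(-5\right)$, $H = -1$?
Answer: $11 i \sqrt{190} \approx 151.62 i$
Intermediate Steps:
$u{\left(Q \right)} = 5$ ($u{\left(Q \right)} = \left(-1\right) \left(-5\right) = 5$)
$T = -23194$ ($T = -24799 + 1605 = -23194$)
$y{\left(z \right)} = 44 + z$ ($y{\left(z \right)} = \left(39 + z\right) + 5 = 44 + z$)
$\sqrt{y{\left(160 \right)} + T} = \sqrt{\left(44 + 160\right) - 23194} = \sqrt{204 - 23194} = \sqrt{-22990} = 11 i \sqrt{190}$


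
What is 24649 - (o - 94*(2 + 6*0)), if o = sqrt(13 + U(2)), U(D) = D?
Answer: 24837 - sqrt(15) ≈ 24833.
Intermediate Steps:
o = sqrt(15) (o = sqrt(13 + 2) = sqrt(15) ≈ 3.8730)
24649 - (o - 94*(2 + 6*0)) = 24649 - (sqrt(15) - 94*(2 + 6*0)) = 24649 - (sqrt(15) - 94*(2 + 0)) = 24649 - (sqrt(15) - 94*2) = 24649 - (sqrt(15) - 188) = 24649 - (-188 + sqrt(15)) = 24649 + (188 - sqrt(15)) = 24837 - sqrt(15)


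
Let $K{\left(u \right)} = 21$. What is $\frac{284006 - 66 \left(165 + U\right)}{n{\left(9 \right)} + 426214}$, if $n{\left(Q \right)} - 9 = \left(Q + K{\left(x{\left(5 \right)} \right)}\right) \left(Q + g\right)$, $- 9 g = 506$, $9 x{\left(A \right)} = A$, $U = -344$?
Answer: $\frac{887460}{1274419} \approx 0.69636$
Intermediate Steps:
$x{\left(A \right)} = \frac{A}{9}$
$g = - \frac{506}{9}$ ($g = \left(- \frac{1}{9}\right) 506 = - \frac{506}{9} \approx -56.222$)
$n{\left(Q \right)} = 9 + \left(21 + Q\right) \left(- \frac{506}{9} + Q\right)$ ($n{\left(Q \right)} = 9 + \left(Q + 21\right) \left(Q - \frac{506}{9}\right) = 9 + \left(21 + Q\right) \left(- \frac{506}{9} + Q\right)$)
$\frac{284006 - 66 \left(165 + U\right)}{n{\left(9 \right)} + 426214} = \frac{284006 - 66 \left(165 - 344\right)}{\left(- \frac{3515}{3} + 9^{2} - 317\right) + 426214} = \frac{284006 - -11814}{\left(- \frac{3515}{3} + 81 - 317\right) + 426214} = \frac{284006 + 11814}{- \frac{4223}{3} + 426214} = \frac{295820}{\frac{1274419}{3}} = 295820 \cdot \frac{3}{1274419} = \frac{887460}{1274419}$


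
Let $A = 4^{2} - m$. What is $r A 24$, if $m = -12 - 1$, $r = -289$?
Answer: $-201144$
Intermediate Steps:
$m = -13$
$A = 29$ ($A = 4^{2} - -13 = 16 + 13 = 29$)
$r A 24 = - 289 \cdot 29 \cdot 24 = \left(-289\right) 696 = -201144$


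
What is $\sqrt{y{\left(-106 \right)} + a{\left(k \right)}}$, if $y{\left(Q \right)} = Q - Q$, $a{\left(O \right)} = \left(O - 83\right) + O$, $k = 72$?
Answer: $\sqrt{61} \approx 7.8102$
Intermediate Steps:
$a{\left(O \right)} = -83 + 2 O$ ($a{\left(O \right)} = \left(-83 + O\right) + O = -83 + 2 O$)
$y{\left(Q \right)} = 0$
$\sqrt{y{\left(-106 \right)} + a{\left(k \right)}} = \sqrt{0 + \left(-83 + 2 \cdot 72\right)} = \sqrt{0 + \left(-83 + 144\right)} = \sqrt{0 + 61} = \sqrt{61}$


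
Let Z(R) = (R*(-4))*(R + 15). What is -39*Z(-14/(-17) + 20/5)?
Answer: 4310904/289 ≈ 14917.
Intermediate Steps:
Z(R) = -4*R*(15 + R) (Z(R) = (-4*R)*(15 + R) = -4*R*(15 + R))
-39*Z(-14/(-17) + 20/5) = -(-156)*(-14/(-17) + 20/5)*(15 + (-14/(-17) + 20/5)) = -(-156)*(-14*(-1/17) + 20*(1/5))*(15 + (-14*(-1/17) + 20*(1/5))) = -(-156)*(14/17 + 4)*(15 + (14/17 + 4)) = -(-156)*82*(15 + 82/17)/17 = -(-156)*82*337/(17*17) = -39*(-110536/289) = 4310904/289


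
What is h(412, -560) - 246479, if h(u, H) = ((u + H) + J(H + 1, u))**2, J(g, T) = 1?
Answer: -224870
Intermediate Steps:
h(u, H) = (1 + H + u)**2 (h(u, H) = ((u + H) + 1)**2 = ((H + u) + 1)**2 = (1 + H + u)**2)
h(412, -560) - 246479 = (1 - 560 + 412)**2 - 246479 = (-147)**2 - 246479 = 21609 - 246479 = -224870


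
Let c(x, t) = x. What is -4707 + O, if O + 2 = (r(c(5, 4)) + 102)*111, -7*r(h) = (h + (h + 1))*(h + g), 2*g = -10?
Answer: 6613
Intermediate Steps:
g = -5 (g = (1/2)*(-10) = -5)
r(h) = -(1 + 2*h)*(-5 + h)/7 (r(h) = -(h + (h + 1))*(h - 5)/7 = -(h + (1 + h))*(-5 + h)/7 = -(1 + 2*h)*(-5 + h)/7)
O = 11320 (O = -2 + ((5/7 - 2/7*5**2 + (9/7)*5) + 102)*111 = -2 + ((5/7 - 2/7*25 + 45/7) + 102)*111 = -2 + ((5/7 - 50/7 + 45/7) + 102)*111 = -2 + (0 + 102)*111 = -2 + 102*111 = -2 + 11322 = 11320)
-4707 + O = -4707 + 11320 = 6613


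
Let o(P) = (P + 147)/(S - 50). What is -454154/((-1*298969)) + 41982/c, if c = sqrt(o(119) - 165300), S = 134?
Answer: 454154/298969 - 41982*I*sqrt(5950686)/991781 ≈ 1.5191 - 103.26*I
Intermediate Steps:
o(P) = 7/4 + P/84 (o(P) = (P + 147)/(134 - 50) = (147 + P)/84 = (147 + P)*(1/84) = 7/4 + P/84)
c = I*sqrt(5950686)/6 (c = sqrt((7/4 + (1/84)*119) - 165300) = sqrt((7/4 + 17/12) - 165300) = sqrt(19/6 - 165300) = sqrt(-991781/6) = I*sqrt(5950686)/6 ≈ 406.57*I)
-454154/((-1*298969)) + 41982/c = -454154/((-1*298969)) + 41982/((I*sqrt(5950686)/6)) = -454154/(-298969) + 41982*(-I*sqrt(5950686)/991781) = -454154*(-1/298969) - 41982*I*sqrt(5950686)/991781 = 454154/298969 - 41982*I*sqrt(5950686)/991781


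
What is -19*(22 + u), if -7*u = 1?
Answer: -2907/7 ≈ -415.29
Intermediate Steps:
u = -⅐ (u = -⅐*1 = -⅐ ≈ -0.14286)
-19*(22 + u) = -19*(22 - ⅐) = -19*153/7 = -2907/7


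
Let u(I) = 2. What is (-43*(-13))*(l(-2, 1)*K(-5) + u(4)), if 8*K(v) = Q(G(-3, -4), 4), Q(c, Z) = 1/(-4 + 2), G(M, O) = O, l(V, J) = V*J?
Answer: 9503/8 ≈ 1187.9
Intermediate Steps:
l(V, J) = J*V
Q(c, Z) = -1/2 (Q(c, Z) = 1/(-2) = -1/2)
K(v) = -1/16 (K(v) = (1/8)*(-1/2) = -1/16)
(-43*(-13))*(l(-2, 1)*K(-5) + u(4)) = (-43*(-13))*((1*(-2))*(-1/16) + 2) = 559*(-2*(-1/16) + 2) = 559*(1/8 + 2) = 559*(17/8) = 9503/8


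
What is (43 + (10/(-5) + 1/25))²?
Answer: 1052676/625 ≈ 1684.3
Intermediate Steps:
(43 + (10/(-5) + 1/25))² = (43 + (10*(-⅕) + 1*(1/25)))² = (43 + (-2 + 1/25))² = (43 - 49/25)² = (1026/25)² = 1052676/625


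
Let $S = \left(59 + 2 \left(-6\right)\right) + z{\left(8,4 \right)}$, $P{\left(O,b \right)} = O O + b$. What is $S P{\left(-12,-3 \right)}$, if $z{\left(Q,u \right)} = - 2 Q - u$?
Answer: $3807$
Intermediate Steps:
$z{\left(Q,u \right)} = - u - 2 Q$
$P{\left(O,b \right)} = b + O^{2}$ ($P{\left(O,b \right)} = O^{2} + b = b + O^{2}$)
$S = 27$ ($S = \left(59 + 2 \left(-6\right)\right) - 20 = \left(59 - 12\right) - 20 = 47 - 20 = 27$)
$S P{\left(-12,-3 \right)} = 27 \left(-3 + \left(-12\right)^{2}\right) = 27 \left(-3 + 144\right) = 27 \cdot 141 = 3807$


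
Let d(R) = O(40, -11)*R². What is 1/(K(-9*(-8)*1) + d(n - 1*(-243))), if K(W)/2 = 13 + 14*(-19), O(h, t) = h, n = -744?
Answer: 1/10039534 ≈ 9.9606e-8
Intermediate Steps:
d(R) = 40*R²
K(W) = -506 (K(W) = 2*(13 + 14*(-19)) = 2*(13 - 266) = 2*(-253) = -506)
1/(K(-9*(-8)*1) + d(n - 1*(-243))) = 1/(-506 + 40*(-744 - 1*(-243))²) = 1/(-506 + 40*(-744 + 243)²) = 1/(-506 + 40*(-501)²) = 1/(-506 + 40*251001) = 1/(-506 + 10040040) = 1/10039534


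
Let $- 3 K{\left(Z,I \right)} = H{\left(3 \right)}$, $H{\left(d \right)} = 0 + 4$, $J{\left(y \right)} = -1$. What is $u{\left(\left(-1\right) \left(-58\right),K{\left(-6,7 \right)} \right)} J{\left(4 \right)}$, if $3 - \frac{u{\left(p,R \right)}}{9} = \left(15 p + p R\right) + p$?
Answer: $7629$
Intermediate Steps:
$H{\left(d \right)} = 4$
$K{\left(Z,I \right)} = - \frac{4}{3}$ ($K{\left(Z,I \right)} = \left(- \frac{1}{3}\right) 4 = - \frac{4}{3}$)
$u{\left(p,R \right)} = 27 - 144 p - 9 R p$ ($u{\left(p,R \right)} = 27 - 9 \left(\left(15 p + p R\right) + p\right) = 27 - 9 \left(\left(15 p + R p\right) + p\right) = 27 - 9 \left(16 p + R p\right) = 27 - \left(144 p + 9 R p\right) = 27 - 144 p - 9 R p$)
$u{\left(\left(-1\right) \left(-58\right),K{\left(-6,7 \right)} \right)} J{\left(4 \right)} = \left(27 - 144 \left(\left(-1\right) \left(-58\right)\right) - - 12 \left(\left(-1\right) \left(-58\right)\right)\right) \left(-1\right) = \left(27 - 8352 - \left(-12\right) 58\right) \left(-1\right) = \left(27 - 8352 + 696\right) \left(-1\right) = \left(-7629\right) \left(-1\right) = 7629$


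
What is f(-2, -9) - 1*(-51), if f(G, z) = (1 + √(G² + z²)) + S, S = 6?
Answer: 58 + √85 ≈ 67.219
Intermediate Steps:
f(G, z) = 7 + √(G² + z²) (f(G, z) = (1 + √(G² + z²)) + 6 = 7 + √(G² + z²))
f(-2, -9) - 1*(-51) = (7 + √((-2)² + (-9)²)) - 1*(-51) = (7 + √(4 + 81)) + 51 = (7 + √85) + 51 = 58 + √85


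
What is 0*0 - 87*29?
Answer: -2523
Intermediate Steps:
0*0 - 87*29 = 0 - 2523 = -2523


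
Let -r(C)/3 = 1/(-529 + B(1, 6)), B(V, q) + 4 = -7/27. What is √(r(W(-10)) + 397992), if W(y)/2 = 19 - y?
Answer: √82504699539006/14398 ≈ 630.87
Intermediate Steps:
B(V, q) = -115/27 (B(V, q) = -4 - 7/27 = -115/27)
W(y) = 38 - 2*y (W(y) = 2*(19 - y) = 38 - 2*y)
r(C) = 81/14398 (r(C) = -3/(-529 - 115/27) = -3/(-14398/27) = -3*(-27/14398) = 81/14398)
√(r(W(-10)) + 397992) = √(81/14398 + 397992) = √(5730288897/14398) = √82504699539006/14398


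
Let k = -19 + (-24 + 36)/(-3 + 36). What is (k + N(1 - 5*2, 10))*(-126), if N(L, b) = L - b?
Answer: 52164/11 ≈ 4742.2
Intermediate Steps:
k = -205/11 (k = -19 + 12/33 = -19 + 12*(1/33) = -19 + 4/11 = -205/11 ≈ -18.636)
(k + N(1 - 5*2, 10))*(-126) = (-205/11 + ((1 - 5*2) - 1*10))*(-126) = (-205/11 + ((1 - 10) - 10))*(-126) = (-205/11 + (-9 - 10))*(-126) = (-205/11 - 19)*(-126) = -414/11*(-126) = 52164/11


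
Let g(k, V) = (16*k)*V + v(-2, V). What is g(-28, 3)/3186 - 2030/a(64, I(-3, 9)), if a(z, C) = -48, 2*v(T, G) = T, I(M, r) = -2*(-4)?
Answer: 533585/12744 ≈ 41.870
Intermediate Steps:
I(M, r) = 8
v(T, G) = T/2
g(k, V) = -1 + 16*V*k (g(k, V) = (16*k)*V + (½)*(-2) = 16*V*k - 1 = -1 + 16*V*k)
g(-28, 3)/3186 - 2030/a(64, I(-3, 9)) = (-1 + 16*3*(-28))/3186 - 2030/(-48) = (-1 - 1344)*(1/3186) - 2030*(-1/48) = -1345*1/3186 + 1015/24 = -1345/3186 + 1015/24 = 533585/12744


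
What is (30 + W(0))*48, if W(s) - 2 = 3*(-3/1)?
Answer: 1104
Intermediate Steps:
W(s) = -7 (W(s) = 2 + 3*(-3/1) = 2 + 3*(-3*1) = 2 + 3*(-3) = 2 - 9 = -7)
(30 + W(0))*48 = (30 - 7)*48 = 23*48 = 1104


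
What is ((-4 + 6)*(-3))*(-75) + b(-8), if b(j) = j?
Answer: 442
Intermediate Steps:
((-4 + 6)*(-3))*(-75) + b(-8) = ((-4 + 6)*(-3))*(-75) - 8 = (2*(-3))*(-75) - 8 = -6*(-75) - 8 = 450 - 8 = 442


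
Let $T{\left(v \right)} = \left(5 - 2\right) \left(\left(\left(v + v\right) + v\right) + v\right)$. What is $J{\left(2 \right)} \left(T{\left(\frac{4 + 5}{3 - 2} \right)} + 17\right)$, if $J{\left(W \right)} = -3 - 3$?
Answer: $-750$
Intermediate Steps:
$J{\left(W \right)} = -6$ ($J{\left(W \right)} = -3 - 3 = -6$)
$T{\left(v \right)} = 12 v$ ($T{\left(v \right)} = 3 \left(\left(2 v + v\right) + v\right) = 3 \left(3 v + v\right) = 3 \cdot 4 v = 12 v$)
$J{\left(2 \right)} \left(T{\left(\frac{4 + 5}{3 - 2} \right)} + 17\right) = - 6 \left(12 \frac{4 + 5}{3 - 2} + 17\right) = - 6 \left(12 \cdot \frac{9}{1} + 17\right) = - 6 \left(12 \cdot 9 \cdot 1 + 17\right) = - 6 \left(12 \cdot 9 + 17\right) = - 6 \left(108 + 17\right) = \left(-6\right) 125 = -750$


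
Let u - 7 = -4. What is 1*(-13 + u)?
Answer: -10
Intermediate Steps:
u = 3 (u = 7 - 4 = 3)
1*(-13 + u) = 1*(-13 + 3) = 1*(-10) = -10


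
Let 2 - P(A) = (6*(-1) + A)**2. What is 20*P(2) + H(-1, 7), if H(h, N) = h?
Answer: -281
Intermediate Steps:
P(A) = 2 - (-6 + A)**2 (P(A) = 2 - (6*(-1) + A)**2 = 2 - (-6 + A)**2)
20*P(2) + H(-1, 7) = 20*(2 - (-6 + 2)**2) - 1 = 20*(2 - 1*(-4)**2) - 1 = 20*(2 - 1*16) - 1 = 20*(2 - 16) - 1 = 20*(-14) - 1 = -280 - 1 = -281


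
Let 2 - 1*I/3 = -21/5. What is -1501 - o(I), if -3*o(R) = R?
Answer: -7474/5 ≈ -1494.8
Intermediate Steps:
I = 93/5 (I = 6 - (-63)/5 = 6 - 3*(-21/5) = 6 + 63/5 = 93/5 ≈ 18.600)
o(R) = -R/3
-1501 - o(I) = -1501 - (-1)*93/(3*5) = -1501 - 1*(-31/5) = -1501 + 31/5 = -7474/5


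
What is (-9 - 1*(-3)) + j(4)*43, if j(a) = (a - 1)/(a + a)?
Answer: 81/8 ≈ 10.125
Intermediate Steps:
j(a) = (-1 + a)/(2*a) (j(a) = (-1 + a)/((2*a)) = (-1 + a)*(1/(2*a)) = (-1 + a)/(2*a))
(-9 - 1*(-3)) + j(4)*43 = (-9 - 1*(-3)) + ((1/2)*(-1 + 4)/4)*43 = (-9 + 3) + ((1/2)*(1/4)*3)*43 = -6 + (3/8)*43 = -6 + 129/8 = 81/8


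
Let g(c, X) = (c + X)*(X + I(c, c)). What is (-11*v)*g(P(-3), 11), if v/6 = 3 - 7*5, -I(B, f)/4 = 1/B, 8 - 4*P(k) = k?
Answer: 277200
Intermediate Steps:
P(k) = 2 - k/4
I(B, f) = -4/B
v = -192 (v = 6*(3 - 7*5) = 6*(3 - 35) = 6*(-32) = -192)
g(c, X) = (X + c)*(X - 4/c) (g(c, X) = (c + X)*(X - 4/c) = (X + c)*(X - 4/c))
(-11*v)*g(P(-3), 11) = (-11*(-192))*(-4 + 11² + 11*(2 - ¼*(-3)) - 4*11/(2 - ¼*(-3))) = 2112*(-4 + 121 + 11*(2 + ¾) - 4*11/(2 + ¾)) = 2112*(-4 + 121 + 11*(11/4) - 4*11/11/4) = 2112*(-4 + 121 + 121/4 - 4*11*4/11) = 2112*(-4 + 121 + 121/4 - 16) = 2112*(525/4) = 277200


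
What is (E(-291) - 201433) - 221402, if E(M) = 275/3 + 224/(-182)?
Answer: -16487038/39 ≈ -4.2274e+5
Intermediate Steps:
E(M) = 3527/39 (E(M) = 275*(⅓) + 224*(-1/182) = 275/3 - 16/13 = 3527/39)
(E(-291) - 201433) - 221402 = (3527/39 - 201433) - 221402 = -7852360/39 - 221402 = -16487038/39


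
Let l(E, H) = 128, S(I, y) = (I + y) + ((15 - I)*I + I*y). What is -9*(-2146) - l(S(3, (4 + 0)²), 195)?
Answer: 19186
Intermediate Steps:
S(I, y) = I + y + I*y + I*(15 - I) (S(I, y) = (I + y) + (I*(15 - I) + I*y) = (I + y) + (I*y + I*(15 - I)) = I + y + I*y + I*(15 - I))
-9*(-2146) - l(S(3, (4 + 0)²), 195) = -9*(-2146) - 1*128 = 19314 - 128 = 19186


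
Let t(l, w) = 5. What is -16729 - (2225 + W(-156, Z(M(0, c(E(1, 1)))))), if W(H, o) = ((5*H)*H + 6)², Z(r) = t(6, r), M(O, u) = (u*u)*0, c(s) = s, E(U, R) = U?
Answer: -14807501550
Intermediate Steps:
M(O, u) = 0 (M(O, u) = u²*0 = 0)
Z(r) = 5
W(H, o) = (6 + 5*H²)² (W(H, o) = (5*H² + 6)² = (6 + 5*H²)²)
-16729 - (2225 + W(-156, Z(M(0, c(E(1, 1)))))) = -16729 - (2225 + (6 + 5*(-156)²)²) = -16729 - (2225 + (6 + 5*24336)²) = -16729 - (2225 + (6 + 121680)²) = -16729 - (2225 + 121686²) = -16729 - (2225 + 14807482596) = -16729 - 1*14807484821 = -16729 - 14807484821 = -14807501550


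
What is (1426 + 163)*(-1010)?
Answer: -1604890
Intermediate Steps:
(1426 + 163)*(-1010) = 1589*(-1010) = -1604890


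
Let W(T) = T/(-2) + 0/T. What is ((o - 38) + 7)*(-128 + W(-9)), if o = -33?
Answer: 7904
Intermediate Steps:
W(T) = -T/2 (W(T) = T*(-½) + 0 = -T/2 + 0 = -T/2)
((o - 38) + 7)*(-128 + W(-9)) = ((-33 - 38) + 7)*(-128 - ½*(-9)) = (-71 + 7)*(-128 + 9/2) = -64*(-247/2) = 7904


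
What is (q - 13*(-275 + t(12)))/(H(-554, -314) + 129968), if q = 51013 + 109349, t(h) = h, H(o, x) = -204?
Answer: 163781/129764 ≈ 1.2621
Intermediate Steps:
q = 160362
(q - 13*(-275 + t(12)))/(H(-554, -314) + 129968) = (160362 - 13*(-275 + 12))/(-204 + 129968) = (160362 - 13*(-263))/129764 = (160362 + 3419)*(1/129764) = 163781*(1/129764) = 163781/129764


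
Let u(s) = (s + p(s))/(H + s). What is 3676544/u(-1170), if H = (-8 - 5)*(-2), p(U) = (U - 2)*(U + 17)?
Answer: -2102983168/675073 ≈ -3115.2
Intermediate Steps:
p(U) = (-2 + U)*(17 + U)
H = 26 (H = -13*(-2) = 26)
u(s) = (-34 + s² + 16*s)/(26 + s) (u(s) = (s + (-34 + s² + 15*s))/(26 + s) = (-34 + s² + 16*s)/(26 + s))
3676544/u(-1170) = 3676544/(((-34 + (-1170)² + 16*(-1170))/(26 - 1170))) = 3676544/(((-34 + 1368900 - 18720)/(-1144))) = 3676544/((-1/1144*1350146)) = 3676544/(-675073/572) = 3676544*(-572/675073) = -2102983168/675073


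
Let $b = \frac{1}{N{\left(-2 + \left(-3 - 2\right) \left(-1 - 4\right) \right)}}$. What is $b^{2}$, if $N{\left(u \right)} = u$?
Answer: $\frac{1}{529} \approx 0.0018904$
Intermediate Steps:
$b = \frac{1}{23}$ ($b = \frac{1}{-2 + \left(-3 - 2\right) \left(-1 - 4\right)} = \frac{1}{-2 - -25} = \frac{1}{-2 + 25} = \frac{1}{23} \approx 0.043478$)
$b^{2} = \left(\frac{1}{23}\right)^{2} = \frac{1}{529}$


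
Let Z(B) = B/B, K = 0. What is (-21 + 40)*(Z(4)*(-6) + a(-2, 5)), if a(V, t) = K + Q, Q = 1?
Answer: -95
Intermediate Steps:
a(V, t) = 1 (a(V, t) = 0 + 1 = 1)
Z(B) = 1
(-21 + 40)*(Z(4)*(-6) + a(-2, 5)) = (-21 + 40)*(1*(-6) + 1) = 19*(-6 + 1) = 19*(-5) = -95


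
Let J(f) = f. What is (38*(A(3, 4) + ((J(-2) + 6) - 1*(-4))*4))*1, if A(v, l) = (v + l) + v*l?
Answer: 1938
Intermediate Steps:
A(v, l) = l + v + l*v (A(v, l) = (l + v) + l*v = l + v + l*v)
(38*(A(3, 4) + ((J(-2) + 6) - 1*(-4))*4))*1 = (38*((4 + 3 + 4*3) + ((-2 + 6) - 1*(-4))*4))*1 = (38*((4 + 3 + 12) + (4 + 4)*4))*1 = (38*(19 + 8*4))*1 = (38*(19 + 32))*1 = (38*51)*1 = 1938*1 = 1938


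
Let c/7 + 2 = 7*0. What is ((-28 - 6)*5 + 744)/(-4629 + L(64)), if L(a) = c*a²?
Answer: -574/61973 ≈ -0.0092621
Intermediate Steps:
c = -14 (c = -14 + 7*(7*0) = -14 + 7*0 = -14 + 0 = -14)
L(a) = -14*a²
((-28 - 6)*5 + 744)/(-4629 + L(64)) = ((-28 - 6)*5 + 744)/(-4629 - 14*64²) = (-34*5 + 744)/(-4629 - 14*4096) = (-170 + 744)/(-4629 - 57344) = 574/(-61973) = 574*(-1/61973) = -574/61973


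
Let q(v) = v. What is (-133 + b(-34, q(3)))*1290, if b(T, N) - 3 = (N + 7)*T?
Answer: -606300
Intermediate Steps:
b(T, N) = 3 + T*(7 + N) (b(T, N) = 3 + (N + 7)*T = 3 + (7 + N)*T = 3 + T*(7 + N))
(-133 + b(-34, q(3)))*1290 = (-133 + (3 + 7*(-34) + 3*(-34)))*1290 = (-133 + (3 - 238 - 102))*1290 = (-133 - 337)*1290 = -470*1290 = -606300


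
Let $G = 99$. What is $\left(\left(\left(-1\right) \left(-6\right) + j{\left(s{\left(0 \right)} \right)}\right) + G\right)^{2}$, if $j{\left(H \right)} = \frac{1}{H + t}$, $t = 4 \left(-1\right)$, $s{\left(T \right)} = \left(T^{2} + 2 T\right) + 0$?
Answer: $\frac{175561}{16} \approx 10973.0$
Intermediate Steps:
$s{\left(T \right)} = T^{2} + 2 T$
$t = -4$
$j{\left(H \right)} = \frac{1}{-4 + H}$ ($j{\left(H \right)} = \frac{1}{H - 4} = \frac{1}{-4 + H}$)
$\left(\left(\left(-1\right) \left(-6\right) + j{\left(s{\left(0 \right)} \right)}\right) + G\right)^{2} = \left(\left(\left(-1\right) \left(-6\right) + \frac{1}{-4 + 0 \left(2 + 0\right)}\right) + 99\right)^{2} = \left(\left(6 + \frac{1}{-4 + 0 \cdot 2}\right) + 99\right)^{2} = \left(\left(6 + \frac{1}{-4 + 0}\right) + 99\right)^{2} = \left(\left(6 + \frac{1}{-4}\right) + 99\right)^{2} = \left(\left(6 - \frac{1}{4}\right) + 99\right)^{2} = \left(\frac{23}{4} + 99\right)^{2} = \left(\frac{419}{4}\right)^{2} = \frac{175561}{16}$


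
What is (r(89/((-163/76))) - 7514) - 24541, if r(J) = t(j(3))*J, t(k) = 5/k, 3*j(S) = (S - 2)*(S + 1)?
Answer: -5250330/163 ≈ -32211.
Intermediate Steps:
j(S) = (1 + S)*(-2 + S)/3 (j(S) = ((S - 2)*(S + 1))/3 = ((-2 + S)*(1 + S))/3 = ((1 + S)*(-2 + S))/3 = (1 + S)*(-2 + S)/3)
r(J) = 15*J/4 (r(J) = (5/(-⅔ - ⅓*3 + (⅓)*3²))*J = (5/(-⅔ - 1 + (⅓)*9))*J = (5/(-⅔ - 1 + 3))*J = (5/(4/3))*J = (5*(¾))*J = 15*J/4)
(r(89/((-163/76))) - 7514) - 24541 = (15*(89/((-163/76)))/4 - 7514) - 24541 = (15*(89/((-163*1/76)))/4 - 7514) - 24541 = (15*(89/(-163/76))/4 - 7514) - 24541 = (15*(89*(-76/163))/4 - 7514) - 24541 = ((15/4)*(-6764/163) - 7514) - 24541 = (-25365/163 - 7514) - 24541 = -1250147/163 - 24541 = -5250330/163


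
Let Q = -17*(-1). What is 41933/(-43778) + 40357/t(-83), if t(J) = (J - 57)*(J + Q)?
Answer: 98520559/28893480 ≈ 3.4098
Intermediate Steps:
Q = 17
t(J) = (-57 + J)*(17 + J) (t(J) = (J - 57)*(J + 17) = (-57 + J)*(17 + J))
41933/(-43778) + 40357/t(-83) = 41933/(-43778) + 40357/(-969 + (-83)**2 - 40*(-83)) = 41933*(-1/43778) + 40357/(-969 + 6889 + 3320) = -41933/43778 + 40357/9240 = 98520559/28893480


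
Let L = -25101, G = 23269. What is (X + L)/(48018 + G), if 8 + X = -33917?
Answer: -59026/71287 ≈ -0.82800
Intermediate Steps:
X = -33925 (X = -8 - 33917 = -33925)
(X + L)/(48018 + G) = (-33925 - 25101)/(48018 + 23269) = -59026/71287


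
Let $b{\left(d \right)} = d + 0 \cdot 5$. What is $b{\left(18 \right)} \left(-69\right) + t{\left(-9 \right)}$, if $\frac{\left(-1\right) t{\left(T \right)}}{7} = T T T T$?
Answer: $-47169$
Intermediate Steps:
$b{\left(d \right)} = d$ ($b{\left(d \right)} = d + 0 = d$)
$t{\left(T \right)} = - 7 T^{4}$ ($t{\left(T \right)} = - 7 T T T T = - 7 T^{2} T^{2} = - 7 T^{4}$)
$b{\left(18 \right)} \left(-69\right) + t{\left(-9 \right)} = 18 \left(-69\right) - 7 \left(-9\right)^{4} = -1242 - 45927 = -47169$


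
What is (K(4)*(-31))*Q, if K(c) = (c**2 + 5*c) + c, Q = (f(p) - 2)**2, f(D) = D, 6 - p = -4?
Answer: -79360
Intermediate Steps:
p = 10 (p = 6 - 1*(-4) = 6 + 4 = 10)
Q = 64 (Q = (10 - 2)**2 = 8**2 = 64)
K(c) = c**2 + 6*c
(K(4)*(-31))*Q = ((4*(6 + 4))*(-31))*64 = ((4*10)*(-31))*64 = (40*(-31))*64 = -1240*64 = -79360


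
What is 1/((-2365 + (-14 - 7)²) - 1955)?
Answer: -1/3879 ≈ -0.00025780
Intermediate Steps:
1/((-2365 + (-14 - 7)²) - 1955) = 1/((-2365 + (-21)²) - 1955) = 1/((-2365 + 441) - 1955) = 1/(-1924 - 1955) = 1/(-3879) = -1/3879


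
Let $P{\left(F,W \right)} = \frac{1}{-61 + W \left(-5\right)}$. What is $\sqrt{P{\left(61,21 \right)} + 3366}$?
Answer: $\frac{\sqrt{92753330}}{166} \approx 58.017$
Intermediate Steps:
$P{\left(F,W \right)} = \frac{1}{-61 - 5 W}$
$\sqrt{P{\left(61,21 \right)} + 3366} = \sqrt{- \frac{1}{61 + 5 \cdot 21} + 3366} = \sqrt{- \frac{1}{61 + 105} + 3366} = \sqrt{- \frac{1}{166} + 3366} = \sqrt{\frac{558755}{166}} = \frac{\sqrt{92753330}}{166}$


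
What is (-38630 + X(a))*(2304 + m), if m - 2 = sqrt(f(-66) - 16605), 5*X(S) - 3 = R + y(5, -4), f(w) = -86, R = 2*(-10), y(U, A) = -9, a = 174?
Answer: -445463856/5 - 193176*I*sqrt(16691)/5 ≈ -8.9093e+7 - 4.9914e+6*I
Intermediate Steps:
R = -20
X(S) = -26/5 (X(S) = 3/5 + (-20 - 9)/5 = 3/5 + (1/5)*(-29) = 3/5 - 29/5 = -26/5)
m = 2 + I*sqrt(16691) (m = 2 + sqrt(-86 - 16605) = 2 + sqrt(-16691) = 2 + I*sqrt(16691) ≈ 2.0 + 129.19*I)
(-38630 + X(a))*(2304 + m) = (-38630 - 26/5)*(2304 + (2 + I*sqrt(16691))) = -193176*(2306 + I*sqrt(16691))/5 = -445463856/5 - 193176*I*sqrt(16691)/5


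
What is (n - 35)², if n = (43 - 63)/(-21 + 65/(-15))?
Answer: 422500/361 ≈ 1170.4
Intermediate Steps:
n = 15/19 (n = -20/(-21 + 65*(-1/15)) = -20/(-21 - 13/3) = -20/(-76/3) = -20*(-3/76) = 15/19 ≈ 0.78947)
(n - 35)² = (15/19 - 35)² = (-650/19)² = 422500/361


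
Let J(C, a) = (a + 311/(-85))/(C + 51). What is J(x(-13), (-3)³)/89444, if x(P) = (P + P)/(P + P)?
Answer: -1303/197671240 ≈ -6.5918e-6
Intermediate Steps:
x(P) = 1 (x(P) = (2*P)/((2*P)) = (2*P)*(1/(2*P)) = 1)
J(C, a) = (-311/85 + a)/(51 + C) (J(C, a) = (a + 311*(-1/85))/(51 + C) = (a - 311/85)/(51 + C) = (-311/85 + a)/(51 + C))
J(x(-13), (-3)³)/89444 = ((-311/85 + (-3)³)/(51 + 1))/89444 = ((-311/85 - 27)/52)*(1/89444) = ((1/52)*(-2606/85))*(1/89444) = -1303/2210*1/89444 = -1303/197671240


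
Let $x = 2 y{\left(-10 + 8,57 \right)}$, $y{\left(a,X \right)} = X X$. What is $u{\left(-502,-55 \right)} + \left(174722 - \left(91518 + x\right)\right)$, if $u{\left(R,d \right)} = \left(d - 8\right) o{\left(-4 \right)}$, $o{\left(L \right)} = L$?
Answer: $76958$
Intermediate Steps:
$y{\left(a,X \right)} = X^{2}$
$u{\left(R,d \right)} = 32 - 4 d$ ($u{\left(R,d \right)} = \left(d - 8\right) \left(-4\right) = \left(-8 + d\right) \left(-4\right) = 32 - 4 d$)
$x = 6498$ ($x = 2 \cdot 57^{2} = 2 \cdot 3249 = 6498$)
$u{\left(-502,-55 \right)} + \left(174722 - \left(91518 + x\right)\right) = \left(32 - -220\right) + \left(174722 - 98016\right) = \left(32 + 220\right) + \left(174722 - 98016\right) = 252 + \left(174722 - 98016\right) = 252 + 76706 = 76958$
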